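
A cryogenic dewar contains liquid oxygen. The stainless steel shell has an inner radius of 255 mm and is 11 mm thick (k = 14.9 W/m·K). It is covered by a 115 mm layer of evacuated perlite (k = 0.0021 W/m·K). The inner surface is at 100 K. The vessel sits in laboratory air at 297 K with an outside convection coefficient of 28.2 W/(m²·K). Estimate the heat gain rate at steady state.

Q ≈ 4.58 W

Each spherical layer contributes R = (1/r_i − 1/r_o)/(4πk):
R_stainless steel shell = (1/0.255 − 1/0.266)/(4π×14.9) = 8.661×10^-4 K/W
R_evacuated perlite = (1/0.266 − 1/0.381)/(4π×0.0021) = 43 K/W
R_outer film = 1/(h·4πr_o²) = 1/(28.2×4π×0.381²) = 0.01944 K/W
R_total = 43.02 K/W
Q = ΔT/R_total = 197/43.02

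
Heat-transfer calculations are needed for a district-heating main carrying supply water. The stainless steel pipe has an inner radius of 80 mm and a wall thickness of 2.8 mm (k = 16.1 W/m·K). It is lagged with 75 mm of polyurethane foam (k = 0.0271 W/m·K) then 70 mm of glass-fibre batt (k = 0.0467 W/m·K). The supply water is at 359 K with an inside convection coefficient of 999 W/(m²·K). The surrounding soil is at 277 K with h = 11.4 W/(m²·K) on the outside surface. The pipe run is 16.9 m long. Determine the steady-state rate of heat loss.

Q ≈ 272 W

Per-layer cylindrical resistances, series-summed:
R_inner film = 1/(h_i·2πr₁L) = 1/(999×2π×0.08×16.9) = 1.178×10^-4 K/W
R_stainless steel pipe wall = ln(82.8/80)/(2π×16.1×16.9) = 2.012×10^-5 K/W
R_polyurethane foam = ln(157.8/82.8)/(2π×0.0271×16.9) = 0.2241 K/W
R_glass-fibre batt = ln(227.8/157.8)/(2π×0.0467×16.9) = 0.07404 K/W
R_outer film = 1/(h_o·2πr_oL) = 1/(11.4×2π×0.2278×16.9) = 0.003626 K/W
R_total = 0.3019 K/W
Q = ΔT/R_total = 82/0.3019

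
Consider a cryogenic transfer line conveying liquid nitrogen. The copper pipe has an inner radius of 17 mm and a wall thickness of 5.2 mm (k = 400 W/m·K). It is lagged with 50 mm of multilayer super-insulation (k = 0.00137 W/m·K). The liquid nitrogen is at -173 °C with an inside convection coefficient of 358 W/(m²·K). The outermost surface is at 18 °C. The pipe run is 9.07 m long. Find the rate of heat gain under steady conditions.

Per-layer cylindrical resistances, series-summed:
R_inner film = 1/(h_i·2πr₁L) = 1/(358×2π×0.017×9.07) = 0.002883 K/W
R_copper pipe wall = ln(22.2/17)/(2π×400×9.07) = 1.171×10^-5 K/W
R_multilayer super-insulation = ln(72.2/22.2)/(2π×0.00137×9.07) = 15.11 K/W
R_total = 15.11 K/W
Q = ΔT/R_total = 191/15.11

Q ≈ 12.6 W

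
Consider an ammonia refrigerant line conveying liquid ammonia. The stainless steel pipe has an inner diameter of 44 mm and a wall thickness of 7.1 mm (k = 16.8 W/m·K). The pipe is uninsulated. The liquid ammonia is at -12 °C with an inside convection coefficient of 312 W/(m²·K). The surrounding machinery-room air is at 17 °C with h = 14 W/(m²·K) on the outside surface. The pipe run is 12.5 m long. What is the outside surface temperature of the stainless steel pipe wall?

For a radial system each layer contributes R = ln(r_out/r_in)/(2πkL); films add R = 1/(hA).
R_inner film = 1/(h_i·2πr₁L) = 1/(312×2π×0.022×12.5) = 0.001855 K/W
R_stainless steel pipe wall = ln(29.1/22)/(2π×16.8×12.5) = 2.12×10^-4 K/W
R_outer film = 1/(h_o·2πr_oL) = 1/(14×2π×0.0291×12.5) = 0.03125 K/W
R_total = 0.03332 K/W
Q = ΔT/R_total = 29/0.03332
Q = 870 W
T_interface = T_inner + Q·ΣR(inner→interface) = -12 + 870×0.002067

T ≈ -10.2 °C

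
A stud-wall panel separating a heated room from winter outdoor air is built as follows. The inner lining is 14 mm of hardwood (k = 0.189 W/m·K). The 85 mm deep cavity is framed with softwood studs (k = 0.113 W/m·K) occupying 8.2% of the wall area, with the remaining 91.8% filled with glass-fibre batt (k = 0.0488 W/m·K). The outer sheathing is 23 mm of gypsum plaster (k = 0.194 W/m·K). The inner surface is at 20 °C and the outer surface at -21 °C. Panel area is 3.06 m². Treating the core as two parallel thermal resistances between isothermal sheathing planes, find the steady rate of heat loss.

Sheathing layers in series; stud and cavity paths in parallel between them.
R_inner = 0.014/(0.189×3.06) = 0.02421 K/W
R_stud  = 0.085/(0.113×0.082×3.06) = 2.998 K/W
R_cav   = 0.085/(0.0488×0.918×3.06) = 0.6201 K/W
1/R_core = 1/R_stud + 1/R_cav → R_core = 0.5138 K/W
R_outer = 0.023/(0.194×3.06) = 0.03874 K/W
R_total = 0.5767 K/W
Q = ΔT/R_total = 41/0.5767

Q ≈ 71.1 W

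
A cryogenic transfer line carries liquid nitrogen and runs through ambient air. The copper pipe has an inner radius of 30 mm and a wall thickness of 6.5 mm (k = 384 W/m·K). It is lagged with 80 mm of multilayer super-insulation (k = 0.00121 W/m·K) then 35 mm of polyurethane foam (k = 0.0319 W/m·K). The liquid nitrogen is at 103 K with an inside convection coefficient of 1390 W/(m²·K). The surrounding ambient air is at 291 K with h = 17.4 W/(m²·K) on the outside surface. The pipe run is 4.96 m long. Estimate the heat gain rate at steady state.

Per-layer cylindrical resistances, series-summed:
R_inner film = 1/(h_i·2πr₁L) = 1/(1390×2π×0.03×4.96) = 7.695×10^-4 K/W
R_copper pipe wall = ln(36.5/30)/(2π×384×4.96) = 1.639×10^-5 K/W
R_multilayer super-insulation = ln(116.5/36.5)/(2π×0.00121×4.96) = 30.78 K/W
R_polyurethane foam = ln(151.5/116.5)/(2π×0.0319×4.96) = 0.2642 K/W
R_outer film = 1/(h_o·2πr_oL) = 1/(17.4×2π×0.1515×4.96) = 0.01217 K/W
R_total = 31.05 K/W
Q = ΔT/R_total = 188/31.05

Q ≈ 6.05 W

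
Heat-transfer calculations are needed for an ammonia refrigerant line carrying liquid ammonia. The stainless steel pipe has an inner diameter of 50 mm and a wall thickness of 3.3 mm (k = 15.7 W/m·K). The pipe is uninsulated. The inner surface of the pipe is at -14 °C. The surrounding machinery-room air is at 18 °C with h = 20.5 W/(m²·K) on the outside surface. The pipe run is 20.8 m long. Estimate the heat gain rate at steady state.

Radial resistances (cylindrical: R_cond = ln(r_o/r_i)/(2πkL), R_conv = 1/(h·2πrL)):
R_stainless steel pipe wall = ln(28.3/25)/(2π×15.7×20.8) = 6.043×10^-5 K/W
R_outer film = 1/(h_o·2πr_oL) = 1/(20.5×2π×0.0283×20.8) = 0.01319 K/W
R_total = 0.01325 K/W
Q = ΔT/R_total = 32/0.01325

Q ≈ 2420 W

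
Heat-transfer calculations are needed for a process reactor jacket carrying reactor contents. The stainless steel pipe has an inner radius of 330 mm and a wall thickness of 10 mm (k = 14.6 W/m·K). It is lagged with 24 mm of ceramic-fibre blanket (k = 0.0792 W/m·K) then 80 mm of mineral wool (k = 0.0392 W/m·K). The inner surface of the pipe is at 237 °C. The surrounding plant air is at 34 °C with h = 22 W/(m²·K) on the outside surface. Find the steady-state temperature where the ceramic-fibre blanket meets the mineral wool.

Radial resistances (cylindrical: R_cond = ln(r_o/r_i)/(2πkL), R_conv = 1/(h·2πrL)):
R_stainless steel pipe wall = ln(340/330)/(2π×14.6×1) = 3.254×10^-4 K/W
R_ceramic-fibre blanket = ln(364/340)/(2π×0.0792×1) = 0.1371 K/W
R_mineral wool = ln(444/364)/(2π×0.0392×1) = 0.8066 K/W
R_outer film = 1/(h_o·2πr_oL) = 1/(22×2π×0.444×1) = 0.01629 K/W
R_total = 0.9603 K/W
Q = ΔT/R_total = 203/0.9603
Q = 211 W/m
T_interface = T_inner − Q·ΣR(inner→interface) = 237 − 211×0.1374

T ≈ 208 °C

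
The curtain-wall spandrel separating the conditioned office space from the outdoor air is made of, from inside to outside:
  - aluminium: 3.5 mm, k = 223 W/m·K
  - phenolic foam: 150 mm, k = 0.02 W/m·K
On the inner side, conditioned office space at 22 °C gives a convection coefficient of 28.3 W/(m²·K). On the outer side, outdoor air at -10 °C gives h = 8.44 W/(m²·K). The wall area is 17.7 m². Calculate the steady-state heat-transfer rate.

Series thermal resistances:
R_inner film = 1/(h_i·A) = 1/(28.3×17.7) = 0.001996 K/W
R_aluminium = L/(kA) = 0.0035/(223×17.7) = 8.867×10^-7 K/W
R_phenolic foam = L/(kA) = 0.15/(0.02×17.7) = 0.4237 K/W
R_outer film = 1/(h_o·A) = 1/(8.44×17.7) = 0.006694 K/W
R_total = 0.4324 K/W
Q = ΔT / R_total = 32 / 0.4324

Q ≈ 74 W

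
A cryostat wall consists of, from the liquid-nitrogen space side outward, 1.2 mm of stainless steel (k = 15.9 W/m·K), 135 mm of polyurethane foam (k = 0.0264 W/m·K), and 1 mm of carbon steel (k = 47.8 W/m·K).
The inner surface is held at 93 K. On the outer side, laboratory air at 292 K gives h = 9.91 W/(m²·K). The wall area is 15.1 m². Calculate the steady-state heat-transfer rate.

Q ≈ 576 W

Model the wall as resistances in series:
R_stainless steel = L/(kA) = 0.0012/(15.9×15.1) = 4.998×10^-6 K/W
R_polyurethane foam = L/(kA) = 0.135/(0.0264×15.1) = 0.3387 K/W
R_carbon steel = L/(kA) = 0.001/(47.8×15.1) = 1.385×10^-6 K/W
R_outer film = 1/(h_o·A) = 1/(9.91×15.1) = 0.006683 K/W
R_total = 0.3453 K/W
Q = ΔT / R_total = 199 / 0.3453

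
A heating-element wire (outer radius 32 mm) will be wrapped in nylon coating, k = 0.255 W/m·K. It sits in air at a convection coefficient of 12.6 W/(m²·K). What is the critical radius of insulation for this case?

r_cr ≈ 20.2 mm

For a cylinder r_cr = k/h = 0.255/12.6
r_cr = 20.2 mm; since the bare radius (32 mm) is above r_cr, any added insulation will reduce heat loss.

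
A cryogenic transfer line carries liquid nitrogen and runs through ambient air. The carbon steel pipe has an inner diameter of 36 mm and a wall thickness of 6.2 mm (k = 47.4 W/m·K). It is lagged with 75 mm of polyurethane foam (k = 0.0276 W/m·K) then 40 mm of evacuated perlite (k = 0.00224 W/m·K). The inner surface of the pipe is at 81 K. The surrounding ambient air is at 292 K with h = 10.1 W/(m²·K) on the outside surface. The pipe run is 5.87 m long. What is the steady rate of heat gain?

Q ≈ 38.3 W

Treating each annulus and film as a series resistance:
R_carbon steel pipe wall = ln(24.2/18)/(2π×47.4×5.87) = 1.693×10^-4 K/W
R_polyurethane foam = ln(99.2/24.2)/(2π×0.0276×5.87) = 1.386 K/W
R_evacuated perlite = ln(139.2/99.2)/(2π×0.00224×5.87) = 4.101 K/W
R_outer film = 1/(h_o·2πr_oL) = 1/(10.1×2π×0.1392×5.87) = 0.01929 K/W
R_total = 5.506 K/W
Q = ΔT/R_total = 211/5.506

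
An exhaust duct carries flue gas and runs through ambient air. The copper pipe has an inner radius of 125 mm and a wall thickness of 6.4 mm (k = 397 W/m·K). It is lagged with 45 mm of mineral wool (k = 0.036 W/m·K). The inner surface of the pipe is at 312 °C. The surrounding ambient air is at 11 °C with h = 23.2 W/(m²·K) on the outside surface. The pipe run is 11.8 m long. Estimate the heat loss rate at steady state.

Q ≈ 2650 W

Treating each annulus and film as a series resistance:
R_copper pipe wall = ln(131.4/125)/(2π×397×11.8) = 1.696×10^-6 K/W
R_mineral wool = ln(176.4/131.4)/(2π×0.036×11.8) = 0.1103 K/W
R_outer film = 1/(h_o·2πr_oL) = 1/(23.2×2π×0.1764×11.8) = 0.003296 K/W
R_total = 0.1136 K/W
Q = ΔT/R_total = 301/0.1136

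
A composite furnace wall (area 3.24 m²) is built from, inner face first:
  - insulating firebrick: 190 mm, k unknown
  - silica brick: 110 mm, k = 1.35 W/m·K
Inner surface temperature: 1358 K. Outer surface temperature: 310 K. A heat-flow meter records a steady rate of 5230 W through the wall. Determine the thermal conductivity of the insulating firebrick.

k ≈ 0.335 W/(m·K)

Series thermal resistances:
R_silica brick = L/(kA) = 0.11/(1.35×3.24) = 0.02515 K/W
Sum of known resistances R_other = 0.02515 K/W
Total R = ΔT/Q = 1048/5230 = 0.2004 K/W
R_insulating firebrick = R_total − R_other = 0.1752 K/W
k = L/(R·A) = 0.19/(0.1752×3.24)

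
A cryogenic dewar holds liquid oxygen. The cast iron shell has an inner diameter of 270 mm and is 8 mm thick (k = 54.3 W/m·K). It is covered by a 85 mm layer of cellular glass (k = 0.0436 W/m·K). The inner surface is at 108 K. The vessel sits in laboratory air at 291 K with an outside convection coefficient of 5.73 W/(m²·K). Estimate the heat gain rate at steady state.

Radial (spherical) resistances in series:
R_cast iron shell = (1/0.135 − 1/0.143)/(4π×54.3) = 6.073×10^-4 K/W
R_cellular glass = (1/0.143 − 1/0.228)/(4π×0.0436) = 4.758 K/W
R_outer film = 1/(h·4πr_o²) = 1/(5.73×4π×0.228²) = 0.2672 K/W
R_total = 5.026 K/W
Q = ΔT/R_total = 183/5.026

Q ≈ 36.4 W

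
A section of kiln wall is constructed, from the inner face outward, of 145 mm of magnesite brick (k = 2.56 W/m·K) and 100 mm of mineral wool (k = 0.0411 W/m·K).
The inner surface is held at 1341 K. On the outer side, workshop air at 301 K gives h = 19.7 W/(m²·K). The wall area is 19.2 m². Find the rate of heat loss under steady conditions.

Using the resistance-network approach (series):
R_magnesite brick = L/(kA) = 0.145/(2.56×19.2) = 0.00295 K/W
R_mineral wool = L/(kA) = 0.1/(0.0411×19.2) = 0.1267 K/W
R_outer film = 1/(h_o·A) = 1/(19.7×19.2) = 0.002644 K/W
R_total = 0.1323 K/W
Q = ΔT / R_total = 1040 / 0.1323

Q ≈ 7860 W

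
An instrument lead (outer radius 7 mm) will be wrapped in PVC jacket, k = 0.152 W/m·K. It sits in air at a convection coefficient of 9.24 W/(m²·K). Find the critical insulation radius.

r_cr ≈ 16.5 mm

For a cylinder r_cr = k/h = 0.152/9.24
r_cr = 16.5 mm; since the bare radius (7 mm) is below r_cr, adding a thin layer of insulation will *increase* heat loss.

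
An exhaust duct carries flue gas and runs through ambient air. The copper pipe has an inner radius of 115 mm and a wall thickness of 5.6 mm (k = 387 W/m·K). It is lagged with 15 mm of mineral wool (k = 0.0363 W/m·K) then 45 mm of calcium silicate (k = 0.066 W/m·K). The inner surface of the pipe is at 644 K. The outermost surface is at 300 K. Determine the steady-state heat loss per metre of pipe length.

q′ ≈ 285 W/m

For a radial system each layer contributes R = ln(r_out/r_in)/(2πkL); films add R = 1/(hA).
R_copper pipe wall = ln(120.6/115)/(2π×387×1) = 1.955×10^-5 K/W
R_mineral wool = ln(135.6/120.6)/(2π×0.0363×1) = 0.514 K/W
R_calcium silicate = ln(180.6/135.6)/(2π×0.066×1) = 0.6911 K/W
R_total = 1.205 K/W
Q = ΔT/R_total = 344/1.205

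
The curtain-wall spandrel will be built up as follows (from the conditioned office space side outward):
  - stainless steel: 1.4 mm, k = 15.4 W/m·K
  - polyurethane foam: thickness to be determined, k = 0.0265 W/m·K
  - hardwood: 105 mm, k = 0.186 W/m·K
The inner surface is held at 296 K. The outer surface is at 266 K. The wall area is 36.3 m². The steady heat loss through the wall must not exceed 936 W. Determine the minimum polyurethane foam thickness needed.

Using the resistance-network approach (series):
R_stainless steel = L/(kA) = 0.0014/(15.4×36.3) = 2.504×10^-6 K/W
R_hardwood = L/(kA) = 0.105/(0.186×36.3) = 0.01555 K/W
Sum of the known resistances R_other = 0.01555 K/W
Required total resistance R_tot = ΔT/Q_allow = 30/936 = 0.03205 K/W
R_polyurethane foam = R_tot − R_other = 0.0165 K/W
L = R·k·A = 0.0165×0.0265×36.3

L ≈ 15.9 mm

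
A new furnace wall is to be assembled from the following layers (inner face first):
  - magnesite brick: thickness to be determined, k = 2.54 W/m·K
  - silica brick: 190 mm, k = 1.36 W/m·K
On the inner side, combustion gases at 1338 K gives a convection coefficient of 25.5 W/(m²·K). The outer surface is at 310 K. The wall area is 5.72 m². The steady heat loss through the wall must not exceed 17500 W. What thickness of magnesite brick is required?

Series thermal resistances:
R_inner film = 1/(h_i·A) = 1/(25.5×5.72) = 0.006856 K/W
R_silica brick = L/(kA) = 0.19/(1.36×5.72) = 0.02442 K/W
Sum of the known resistances R_other = 0.03128 K/W
Required total resistance R_tot = ΔT/Q_allow = 1028/17500 = 0.05874 K/W
R_magnesite brick = R_tot − R_other = 0.02746 K/W
L = R·k·A = 0.02746×2.54×5.72

L ≈ 399 mm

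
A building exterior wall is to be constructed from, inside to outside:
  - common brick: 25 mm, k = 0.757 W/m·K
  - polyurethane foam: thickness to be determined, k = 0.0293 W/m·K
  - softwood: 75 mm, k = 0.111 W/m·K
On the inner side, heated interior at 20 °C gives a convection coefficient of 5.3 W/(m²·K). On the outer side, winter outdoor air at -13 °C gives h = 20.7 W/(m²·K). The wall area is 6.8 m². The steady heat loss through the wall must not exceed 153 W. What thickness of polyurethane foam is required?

Model the wall as resistances in series:
R_inner film = 1/(h_i·A) = 1/(5.3×6.8) = 0.02775 K/W
R_common brick = L/(kA) = 0.025/(0.757×6.8) = 0.004857 K/W
R_softwood = L/(kA) = 0.075/(0.111×6.8) = 0.09936 K/W
R_outer film = 1/(h_o·A) = 1/(20.7×6.8) = 0.007104 K/W
Sum of the known resistances R_other = 0.1391 K/W
Required total resistance R_tot = ΔT/Q_allow = 33/153 = 0.2157 K/W
R_polyurethane foam = R_tot − R_other = 0.07661 K/W
L = R·k·A = 0.07661×0.0293×6.8

L ≈ 15.3 mm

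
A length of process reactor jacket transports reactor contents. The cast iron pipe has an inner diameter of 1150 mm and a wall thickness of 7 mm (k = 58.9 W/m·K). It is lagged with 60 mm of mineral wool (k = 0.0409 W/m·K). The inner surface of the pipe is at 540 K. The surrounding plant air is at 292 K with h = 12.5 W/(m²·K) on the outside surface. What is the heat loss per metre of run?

For a radial system each layer contributes R = ln(r_out/r_in)/(2πkL); films add R = 1/(hA).
R_cast iron pipe wall = ln(582/575)/(2π×58.9×1) = 3.27×10^-5 K/W
R_mineral wool = ln(642/582)/(2π×0.0409×1) = 0.3818 K/W
R_outer film = 1/(h_o·2πr_oL) = 1/(12.5×2π×0.642×1) = 0.01983 K/W
R_total = 0.4017 K/W
Q = ΔT/R_total = 248/0.4017

q′ ≈ 617 W/m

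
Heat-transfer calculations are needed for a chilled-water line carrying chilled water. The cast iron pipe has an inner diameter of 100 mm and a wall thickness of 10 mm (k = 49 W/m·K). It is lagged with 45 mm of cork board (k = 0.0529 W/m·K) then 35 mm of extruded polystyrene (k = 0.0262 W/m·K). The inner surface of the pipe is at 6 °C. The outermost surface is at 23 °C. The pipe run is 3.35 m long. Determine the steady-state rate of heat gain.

For a radial system each layer contributes R = ln(r_out/r_in)/(2πkL); films add R = 1/(hA).
R_cast iron pipe wall = ln(60/50)/(2π×49×3.35) = 1.768×10^-4 K/W
R_cork board = ln(105/60)/(2π×0.0529×3.35) = 0.5026 K/W
R_extruded polystyrene = ln(140/105)/(2π×0.0262×3.35) = 0.5217 K/W
R_total = 1.024 K/W
Q = ΔT/R_total = 17/1.024

Q ≈ 16.6 W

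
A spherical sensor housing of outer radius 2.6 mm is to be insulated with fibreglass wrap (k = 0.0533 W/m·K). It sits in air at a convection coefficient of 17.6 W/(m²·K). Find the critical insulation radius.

r_cr ≈ 6.06 mm

For a sphere r_cr = 2k/h = 2×0.0533/17.6
r_cr = 6.06 mm; since the bare radius (2.6 mm) is below r_cr, adding a thin layer of insulation will *increase* heat loss.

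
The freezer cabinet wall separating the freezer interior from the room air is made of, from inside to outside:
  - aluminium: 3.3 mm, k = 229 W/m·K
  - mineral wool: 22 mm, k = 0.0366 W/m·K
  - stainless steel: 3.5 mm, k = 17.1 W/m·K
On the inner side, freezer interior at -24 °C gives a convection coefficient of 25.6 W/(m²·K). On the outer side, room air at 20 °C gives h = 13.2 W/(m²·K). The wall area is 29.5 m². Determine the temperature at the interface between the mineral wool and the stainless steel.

Treating each layer as a thermal resistance in series:
R_inner film = 1/(h_i·A) = 1/(25.6×29.5) = 0.001324 K/W
R_aluminium = L/(kA) = 0.0033/(229×29.5) = 4.885×10^-7 K/W
R_mineral wool = L/(kA) = 0.022/(0.0366×29.5) = 0.02038 K/W
R_stainless steel = L/(kA) = 0.0035/(17.1×29.5) = 6.938×10^-6 K/W
R_outer film = 1/(h_o·A) = 1/(13.2×29.5) = 0.002568 K/W
R_total = 0.02428 K/W;  Q = ΔT/R_total = 44/0.02428 = 1813 W
T_interface = T_inner + Q·ΣR(inner→interface) = -24 + 1810×0.0217

T ≈ 15.3 °C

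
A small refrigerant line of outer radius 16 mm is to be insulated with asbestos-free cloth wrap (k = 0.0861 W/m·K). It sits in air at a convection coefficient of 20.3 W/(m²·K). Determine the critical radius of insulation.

For a cylinder r_cr = k/h = 0.0861/20.3
r_cr = 4.24 mm; since the bare radius (16 mm) is above r_cr, any added insulation will reduce heat loss.

r_cr ≈ 4.24 mm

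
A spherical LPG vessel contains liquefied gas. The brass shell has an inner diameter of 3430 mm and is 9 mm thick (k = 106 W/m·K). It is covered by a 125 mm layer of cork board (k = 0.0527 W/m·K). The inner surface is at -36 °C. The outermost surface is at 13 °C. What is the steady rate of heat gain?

Q ≈ 827 W

Spherical conduction: R = (1/r_in − 1/r_out)/(4πk) per layer; series-sum.
R_brass shell = (1/1.715 − 1/1.724)/(4π×106) = 2.285×10^-6 K/W
R_cork board = (1/1.724 − 1/1.849)/(4π×0.0527) = 0.05921 K/W
R_total = 0.05922 K/W
Q = ΔT/R_total = 49/0.05922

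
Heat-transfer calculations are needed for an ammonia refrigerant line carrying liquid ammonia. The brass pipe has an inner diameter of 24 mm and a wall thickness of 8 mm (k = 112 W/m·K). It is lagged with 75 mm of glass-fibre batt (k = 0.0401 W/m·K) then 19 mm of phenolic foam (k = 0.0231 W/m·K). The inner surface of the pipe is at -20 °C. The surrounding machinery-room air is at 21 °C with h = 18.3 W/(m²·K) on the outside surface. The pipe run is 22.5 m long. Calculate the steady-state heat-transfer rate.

For a radial system each layer contributes R = ln(r_out/r_in)/(2πkL); films add R = 1/(hA).
R_brass pipe wall = ln(20/12)/(2π×112×22.5) = 3.226×10^-5 K/W
R_glass-fibre batt = ln(95/20)/(2π×0.0401×22.5) = 0.2749 K/W
R_phenolic foam = ln(114/95)/(2π×0.0231×22.5) = 0.05583 K/W
R_outer film = 1/(h_o·2πr_oL) = 1/(18.3×2π×0.114×22.5) = 0.003391 K/W
R_total = 0.3341 K/W
Q = ΔT/R_total = 41/0.3341

Q ≈ 123 W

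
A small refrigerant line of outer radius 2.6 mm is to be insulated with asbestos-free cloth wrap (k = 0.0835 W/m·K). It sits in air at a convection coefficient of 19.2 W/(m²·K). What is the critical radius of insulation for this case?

r_cr ≈ 4.35 mm

For a cylinder r_cr = k/h = 0.0835/19.2
r_cr = 4.35 mm; since the bare radius (2.6 mm) is below r_cr, adding a thin layer of insulation will *increase* heat loss.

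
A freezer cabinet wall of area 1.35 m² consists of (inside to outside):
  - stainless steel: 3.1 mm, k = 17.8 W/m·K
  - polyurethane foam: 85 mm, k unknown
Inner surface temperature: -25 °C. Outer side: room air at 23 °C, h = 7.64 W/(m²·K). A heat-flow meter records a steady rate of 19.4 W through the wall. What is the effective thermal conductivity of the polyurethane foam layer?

Using the resistance-network approach (series):
R_stainless steel = L/(kA) = 0.0031/(17.8×1.35) = 1.29×10^-4 K/W
R_outer film = 1/(h_o·A) = 1/(7.64×1.35) = 0.09696 K/W
Sum of known resistances R_other = 0.09708 K/W
Total R = ΔT/Q = 48/19.4 = 2.474 K/W
R_polyurethane foam = R_total − R_other = 2.377 K/W
k = L/(R·A) = 0.085/(2.377×1.35)

k ≈ 0.0265 W/(m·K)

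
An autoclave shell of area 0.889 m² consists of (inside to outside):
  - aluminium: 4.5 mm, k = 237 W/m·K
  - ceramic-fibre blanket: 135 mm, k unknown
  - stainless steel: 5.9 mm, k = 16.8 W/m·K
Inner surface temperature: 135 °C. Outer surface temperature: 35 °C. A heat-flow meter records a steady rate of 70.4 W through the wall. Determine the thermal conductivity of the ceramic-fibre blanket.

k ≈ 0.107 W/(m·K)

Thermal resistances in series:
R_aluminium = L/(kA) = 0.0045/(237×0.889) = 2.136×10^-5 K/W
R_stainless steel = L/(kA) = 0.0059/(16.8×0.889) = 3.95×10^-4 K/W
Sum of known resistances R_other = 4.164×10^-4 K/W
Total R = ΔT/Q = 100/70.4 = 1.42 K/W
R_ceramic-fibre blanket = R_total − R_other = 1.42 K/W
k = L/(R·A) = 0.135/(1.42×0.889)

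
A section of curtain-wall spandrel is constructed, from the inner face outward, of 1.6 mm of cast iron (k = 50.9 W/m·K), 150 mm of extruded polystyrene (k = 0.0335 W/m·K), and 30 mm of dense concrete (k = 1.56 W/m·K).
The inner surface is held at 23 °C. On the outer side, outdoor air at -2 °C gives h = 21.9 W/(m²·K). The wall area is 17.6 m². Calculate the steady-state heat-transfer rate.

Series thermal resistances:
R_cast iron = L/(kA) = 0.0016/(50.9×17.6) = 1.786×10^-6 K/W
R_extruded polystyrene = L/(kA) = 0.15/(0.0335×17.6) = 0.2544 K/W
R_dense concrete = L/(kA) = 0.03/(1.56×17.6) = 0.001093 K/W
R_outer film = 1/(h_o·A) = 1/(21.9×17.6) = 0.002594 K/W
R_total = 0.2581 K/W
Q = ΔT / R_total = 25 / 0.2581

Q ≈ 96.9 W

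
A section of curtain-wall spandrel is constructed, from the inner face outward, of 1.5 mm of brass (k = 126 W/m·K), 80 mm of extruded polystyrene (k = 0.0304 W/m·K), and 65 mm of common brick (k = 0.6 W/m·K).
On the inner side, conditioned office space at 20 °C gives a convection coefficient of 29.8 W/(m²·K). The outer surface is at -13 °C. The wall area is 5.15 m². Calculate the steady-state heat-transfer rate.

Q ≈ 61.3 W

Series thermal resistances:
R_inner film = 1/(h_i·A) = 1/(29.8×5.15) = 0.006516 K/W
R_brass = L/(kA) = 0.0015/(126×5.15) = 2.312×10^-6 K/W
R_extruded polystyrene = L/(kA) = 0.08/(0.0304×5.15) = 0.511 K/W
R_common brick = L/(kA) = 0.065/(0.6×5.15) = 0.02104 K/W
R_total = 0.5385 K/W
Q = ΔT / R_total = 33 / 0.5385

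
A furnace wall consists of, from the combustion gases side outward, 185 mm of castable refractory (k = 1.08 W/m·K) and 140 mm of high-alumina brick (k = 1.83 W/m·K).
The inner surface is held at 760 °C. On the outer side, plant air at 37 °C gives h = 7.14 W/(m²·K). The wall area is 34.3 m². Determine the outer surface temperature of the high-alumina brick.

T ≈ 298 °C

Series thermal resistances:
R_castable refractory = L/(kA) = 0.185/(1.08×34.3) = 0.004994 K/W
R_high-alumina brick = L/(kA) = 0.14/(1.83×34.3) = 0.00223 K/W
R_outer film = 1/(h_o·A) = 1/(7.14×34.3) = 0.004083 K/W
R_total = 0.01131 K/W;  Q = ΔT/R_total = 723/0.01131 = 63940 W
T_interface = T_inner − Q·ΣR(inner→interface) = 760 − 63900×0.007224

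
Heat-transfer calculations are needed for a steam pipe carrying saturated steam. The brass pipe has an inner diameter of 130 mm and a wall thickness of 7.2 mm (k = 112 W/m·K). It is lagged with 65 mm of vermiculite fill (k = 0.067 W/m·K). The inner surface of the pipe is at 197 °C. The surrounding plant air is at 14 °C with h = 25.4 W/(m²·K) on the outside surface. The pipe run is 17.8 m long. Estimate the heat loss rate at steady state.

Q ≈ 2070 W

For a radial system each layer contributes R = ln(r_out/r_in)/(2πkL); films add R = 1/(hA).
R_brass pipe wall = ln(72.2/65)/(2π×112×17.8) = 8.387×10^-6 K/W
R_vermiculite fill = ln(137.2/72.2)/(2π×0.067×17.8) = 0.08568 K/W
R_outer film = 1/(h_o·2πr_oL) = 1/(25.4×2π×0.1372×17.8) = 0.002566 K/W
R_total = 0.08825 K/W
Q = ΔT/R_total = 183/0.08825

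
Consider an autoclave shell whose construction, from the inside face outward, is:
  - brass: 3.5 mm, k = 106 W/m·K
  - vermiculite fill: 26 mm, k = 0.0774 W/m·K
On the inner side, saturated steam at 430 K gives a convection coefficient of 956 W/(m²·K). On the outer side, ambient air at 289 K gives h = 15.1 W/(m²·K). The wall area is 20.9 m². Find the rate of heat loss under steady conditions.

Q ≈ 7310 W

Treating each layer as a thermal resistance in series:
R_inner film = 1/(h_i·A) = 1/(956×20.9) = 5.005×10^-5 K/W
R_brass = L/(kA) = 0.0035/(106×20.9) = 1.58×10^-6 K/W
R_vermiculite fill = L/(kA) = 0.026/(0.0774×20.9) = 0.01607 K/W
R_outer film = 1/(h_o·A) = 1/(15.1×20.9) = 0.003169 K/W
R_total = 0.01929 K/W
Q = ΔT / R_total = 141 / 0.01929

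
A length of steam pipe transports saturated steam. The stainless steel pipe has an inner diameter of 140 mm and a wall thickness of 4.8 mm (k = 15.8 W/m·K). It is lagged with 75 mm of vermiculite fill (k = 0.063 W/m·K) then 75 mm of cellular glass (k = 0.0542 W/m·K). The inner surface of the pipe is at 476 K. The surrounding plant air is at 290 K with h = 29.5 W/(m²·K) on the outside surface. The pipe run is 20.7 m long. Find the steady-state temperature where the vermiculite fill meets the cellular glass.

T ≈ 366 K

Cylindrical conduction, so R = ln(r₂/r₁)/(2πkL) per layer, in series:
R_stainless steel pipe wall = ln(74.8/70)/(2π×15.8×20.7) = 3.227×10^-5 K/W
R_vermiculite fill = ln(149.8/74.8)/(2π×0.063×20.7) = 0.08476 K/W
R_cellular glass = ln(224.8/149.8)/(2π×0.0542×20.7) = 0.05758 K/W
R_outer film = 1/(h_o·2πr_oL) = 1/(29.5×2π×0.2248×20.7) = 0.001159 K/W
R_total = 0.1435 K/W
Q = ΔT/R_total = 186/0.1435
Q = 1300 W
T_interface = T_inner − Q·ΣR(inner→interface) = 476 − 1300×0.08479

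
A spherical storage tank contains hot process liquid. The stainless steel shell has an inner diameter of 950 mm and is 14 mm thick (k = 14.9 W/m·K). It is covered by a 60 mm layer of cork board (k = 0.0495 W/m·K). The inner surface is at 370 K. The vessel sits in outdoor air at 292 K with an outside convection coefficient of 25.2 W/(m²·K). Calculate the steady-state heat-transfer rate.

Spherical conduction: R = (1/r_in − 1/r_out)/(4πk) per layer; series-sum.
R_stainless steel shell = (1/0.475 − 1/0.489)/(4π×14.9) = 3.219×10^-4 K/W
R_cork board = (1/0.489 − 1/0.549)/(4π×0.0495) = 0.3593 K/W
R_outer film = 1/(h·4πr_o²) = 1/(25.2×4π×0.549²) = 0.01048 K/W
R_total = 0.3701 K/W
Q = ΔT/R_total = 78/0.3701

Q ≈ 211 W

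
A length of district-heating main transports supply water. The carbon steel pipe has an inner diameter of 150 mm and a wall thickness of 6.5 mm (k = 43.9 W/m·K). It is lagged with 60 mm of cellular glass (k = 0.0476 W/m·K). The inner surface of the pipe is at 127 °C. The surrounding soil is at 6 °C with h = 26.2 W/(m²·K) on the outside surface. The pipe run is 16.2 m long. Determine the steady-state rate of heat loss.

Q ≈ 1040 W

Treating each annulus and film as a series resistance:
R_carbon steel pipe wall = ln(81.5/75)/(2π×43.9×16.2) = 1.86×10^-5 K/W
R_cellular glass = ln(141.5/81.5)/(2π×0.0476×16.2) = 0.1139 K/W
R_outer film = 1/(h_o·2πr_oL) = 1/(26.2×2π×0.1415×16.2) = 0.00265 K/W
R_total = 0.1165 K/W
Q = ΔT/R_total = 121/0.1165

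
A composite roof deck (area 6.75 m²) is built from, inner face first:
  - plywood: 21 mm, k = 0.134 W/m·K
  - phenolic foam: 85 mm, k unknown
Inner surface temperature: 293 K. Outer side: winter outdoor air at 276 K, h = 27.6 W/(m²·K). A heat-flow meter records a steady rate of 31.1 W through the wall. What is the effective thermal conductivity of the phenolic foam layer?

Treating each layer as a thermal resistance in series:
R_plywood = L/(kA) = 0.021/(0.134×6.75) = 0.02322 K/W
R_outer film = 1/(h_o·A) = 1/(27.6×6.75) = 0.005368 K/W
Sum of known resistances R_other = 0.02858 K/W
Total R = ΔT/Q = 17/31.1 = 0.5466 K/W
R_phenolic foam = R_total − R_other = 0.518 K/W
k = L/(R·A) = 0.085/(0.518×6.75)

k ≈ 0.0243 W/(m·K)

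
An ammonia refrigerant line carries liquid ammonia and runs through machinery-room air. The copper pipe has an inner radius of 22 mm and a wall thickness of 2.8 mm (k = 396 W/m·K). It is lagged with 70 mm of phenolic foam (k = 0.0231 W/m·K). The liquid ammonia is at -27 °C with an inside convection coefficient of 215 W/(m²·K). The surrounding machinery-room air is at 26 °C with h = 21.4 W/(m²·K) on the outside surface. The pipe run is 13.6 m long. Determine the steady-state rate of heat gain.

For a radial system each layer contributes R = ln(r_out/r_in)/(2πkL); films add R = 1/(hA).
R_inner film = 1/(h_i·2πr₁L) = 1/(215×2π×0.022×13.6) = 0.002474 K/W
R_copper pipe wall = ln(24.8/22)/(2π×396×13.6) = 3.54×10^-6 K/W
R_phenolic foam = ln(94.8/24.8)/(2π×0.0231×13.6) = 0.6793 K/W
R_outer film = 1/(h_o·2πr_oL) = 1/(21.4×2π×0.0948×13.6) = 0.005768 K/W
R_total = 0.6876 K/W
Q = ΔT/R_total = 53/0.6876

Q ≈ 77.1 W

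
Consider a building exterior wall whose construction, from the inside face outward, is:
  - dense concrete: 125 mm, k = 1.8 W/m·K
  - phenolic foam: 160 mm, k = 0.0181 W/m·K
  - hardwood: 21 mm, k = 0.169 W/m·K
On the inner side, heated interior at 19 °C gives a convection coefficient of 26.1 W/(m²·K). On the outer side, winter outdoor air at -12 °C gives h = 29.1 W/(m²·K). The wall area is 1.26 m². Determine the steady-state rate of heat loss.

Q ≈ 4.29 W

Series thermal resistances:
R_inner film = 1/(h_i·A) = 1/(26.1×1.26) = 0.03041 K/W
R_dense concrete = L/(kA) = 0.125/(1.8×1.26) = 0.05511 K/W
R_phenolic foam = L/(kA) = 0.16/(0.0181×1.26) = 7.016 K/W
R_hardwood = L/(kA) = 0.021/(0.169×1.26) = 0.09862 K/W
R_outer film = 1/(h_o·A) = 1/(29.1×1.26) = 0.02727 K/W
R_total = 7.227 K/W
Q = ΔT / R_total = 31 / 7.227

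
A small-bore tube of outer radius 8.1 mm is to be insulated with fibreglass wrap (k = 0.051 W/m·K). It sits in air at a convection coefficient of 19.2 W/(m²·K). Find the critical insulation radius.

r_cr ≈ 2.66 mm

For a cylinder r_cr = k/h = 0.051/19.2
r_cr = 2.66 mm; since the bare radius (8.1 mm) is above r_cr, any added insulation will reduce heat loss.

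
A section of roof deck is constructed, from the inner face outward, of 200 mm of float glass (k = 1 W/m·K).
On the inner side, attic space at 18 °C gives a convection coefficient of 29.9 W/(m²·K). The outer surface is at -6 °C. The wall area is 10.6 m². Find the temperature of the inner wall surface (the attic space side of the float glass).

Series thermal resistances:
R_inner film = 1/(h_i·A) = 1/(29.9×10.6) = 0.003155 K/W
R_float glass = L/(kA) = 0.2/(1×10.6) = 0.01887 K/W
R_total = 0.02202 K/W;  Q = ΔT/R_total = 24/0.02202 = 1090 W
T_interface = T_inner − Q·ΣR(inner→interface) = 18 − 1090×0.003155

T ≈ 14.6 °C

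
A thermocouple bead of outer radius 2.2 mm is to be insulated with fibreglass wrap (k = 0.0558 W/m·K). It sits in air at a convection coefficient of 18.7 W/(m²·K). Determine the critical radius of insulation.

For a sphere r_cr = 2k/h = 2×0.0558/18.7
r_cr = 5.97 mm; since the bare radius (2.2 mm) is below r_cr, adding a thin layer of insulation will *increase* heat loss.

r_cr ≈ 5.97 mm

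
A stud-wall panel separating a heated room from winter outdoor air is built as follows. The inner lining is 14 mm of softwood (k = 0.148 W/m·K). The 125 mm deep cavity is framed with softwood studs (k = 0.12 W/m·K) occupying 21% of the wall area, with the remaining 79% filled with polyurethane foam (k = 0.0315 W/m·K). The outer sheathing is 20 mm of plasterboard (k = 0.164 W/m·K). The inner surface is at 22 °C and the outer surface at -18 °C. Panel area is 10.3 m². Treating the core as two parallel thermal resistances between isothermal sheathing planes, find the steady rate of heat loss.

Sheathing layers in series; stud and cavity paths in parallel between them.
R_inner = 0.014/(0.148×10.3) = 0.009184 K/W
R_stud  = 0.125/(0.12×0.21×10.3) = 0.4816 K/W
R_cav   = 0.125/(0.0315×0.79×10.3) = 0.4877 K/W
1/R_core = 1/R_stud + 1/R_cav → R_core = 0.2423 K/W
R_outer = 0.02/(0.164×10.3) = 0.01184 K/W
R_total = 0.2633 K/W
Q = ΔT/R_total = 40/0.2633

Q ≈ 152 W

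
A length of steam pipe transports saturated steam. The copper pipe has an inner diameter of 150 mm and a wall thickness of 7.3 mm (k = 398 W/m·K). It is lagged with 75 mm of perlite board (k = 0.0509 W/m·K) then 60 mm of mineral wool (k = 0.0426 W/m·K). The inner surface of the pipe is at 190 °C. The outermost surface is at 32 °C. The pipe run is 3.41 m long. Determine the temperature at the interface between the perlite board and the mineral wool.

Radial resistances (cylindrical: R_cond = ln(r_o/r_i)/(2πkL), R_conv = 1/(h·2πrL)):
R_copper pipe wall = ln(82.3/75)/(2π×398×3.41) = 1.089×10^-5 K/W
R_perlite board = ln(157.3/82.3)/(2π×0.0509×3.41) = 0.594 K/W
R_mineral wool = ln(217.3/157.3)/(2π×0.0426×3.41) = 0.354 K/W
R_total = 0.948 K/W
Q = ΔT/R_total = 158/0.948
Q = 167 W
T_interface = T_inner − Q·ΣR(inner→interface) = 190 − 167×0.594

T ≈ 91 °C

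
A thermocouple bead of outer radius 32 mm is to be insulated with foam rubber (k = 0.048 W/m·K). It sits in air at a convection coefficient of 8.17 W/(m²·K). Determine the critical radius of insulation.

r_cr ≈ 11.8 mm

For a sphere r_cr = 2k/h = 2×0.048/8.17
r_cr = 11.8 mm; since the bare radius (32 mm) is above r_cr, any added insulation will reduce heat loss.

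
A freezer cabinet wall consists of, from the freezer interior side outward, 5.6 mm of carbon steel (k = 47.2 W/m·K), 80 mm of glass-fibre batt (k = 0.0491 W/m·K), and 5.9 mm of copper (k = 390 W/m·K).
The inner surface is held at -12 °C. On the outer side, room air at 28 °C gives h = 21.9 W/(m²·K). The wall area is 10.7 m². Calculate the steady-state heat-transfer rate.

Q ≈ 256 W

Model the wall as resistances in series:
R_carbon steel = L/(kA) = 0.0056/(47.2×10.7) = 1.109×10^-5 K/W
R_glass-fibre batt = L/(kA) = 0.08/(0.0491×10.7) = 0.1523 K/W
R_copper = L/(kA) = 0.0059/(390×10.7) = 1.414×10^-6 K/W
R_outer film = 1/(h_o·A) = 1/(21.9×10.7) = 0.004267 K/W
R_total = 0.1566 K/W
Q = ΔT / R_total = 40 / 0.1566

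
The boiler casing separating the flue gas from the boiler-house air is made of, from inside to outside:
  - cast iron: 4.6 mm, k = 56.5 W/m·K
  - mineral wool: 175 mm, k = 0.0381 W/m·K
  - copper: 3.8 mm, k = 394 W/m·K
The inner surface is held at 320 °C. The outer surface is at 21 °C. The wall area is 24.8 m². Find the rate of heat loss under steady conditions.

Using the resistance-network approach (series):
R_cast iron = L/(kA) = 0.0046/(56.5×24.8) = 3.283×10^-6 K/W
R_mineral wool = L/(kA) = 0.175/(0.0381×24.8) = 0.1852 K/W
R_copper = L/(kA) = 0.0038/(394×24.8) = 3.889×10^-7 K/W
R_total = 0.1852 K/W
Q = ΔT / R_total = 299 / 0.1852

Q ≈ 1610 W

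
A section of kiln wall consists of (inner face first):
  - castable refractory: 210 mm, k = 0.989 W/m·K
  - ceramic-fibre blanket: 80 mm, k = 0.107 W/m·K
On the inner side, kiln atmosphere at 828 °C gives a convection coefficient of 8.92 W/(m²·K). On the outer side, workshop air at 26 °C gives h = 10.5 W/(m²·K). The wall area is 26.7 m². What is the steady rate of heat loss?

Q ≈ 18300 W

Using the resistance-network approach (series):
R_inner film = 1/(h_i·A) = 1/(8.92×26.7) = 0.004199 K/W
R_castable refractory = L/(kA) = 0.21/(0.989×26.7) = 0.007953 K/W
R_ceramic-fibre blanket = L/(kA) = 0.08/(0.107×26.7) = 0.028 K/W
R_outer film = 1/(h_o·A) = 1/(10.5×26.7) = 0.003567 K/W
R_total = 0.04372 K/W
Q = ΔT / R_total = 802 / 0.04372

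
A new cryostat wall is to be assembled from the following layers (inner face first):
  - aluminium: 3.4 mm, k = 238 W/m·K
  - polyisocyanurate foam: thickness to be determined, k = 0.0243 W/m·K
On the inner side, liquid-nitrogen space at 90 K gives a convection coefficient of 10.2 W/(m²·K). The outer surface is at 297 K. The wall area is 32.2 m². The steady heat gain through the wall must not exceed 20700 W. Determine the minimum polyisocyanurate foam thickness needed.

L ≈ 5.44 mm

Model the wall as resistances in series:
R_inner film = 1/(h_i·A) = 1/(10.2×32.2) = 0.003045 K/W
R_aluminium = L/(kA) = 0.0034/(238×32.2) = 4.437×10^-7 K/W
Sum of the known resistances R_other = 0.003045 K/W
Required total resistance R_tot = ΔT/Q_allow = 207/20700 = 0.01 K/W
R_polyisocyanurate foam = R_tot − R_other = 0.006955 K/W
L = R·k·A = 0.006955×0.0243×32.2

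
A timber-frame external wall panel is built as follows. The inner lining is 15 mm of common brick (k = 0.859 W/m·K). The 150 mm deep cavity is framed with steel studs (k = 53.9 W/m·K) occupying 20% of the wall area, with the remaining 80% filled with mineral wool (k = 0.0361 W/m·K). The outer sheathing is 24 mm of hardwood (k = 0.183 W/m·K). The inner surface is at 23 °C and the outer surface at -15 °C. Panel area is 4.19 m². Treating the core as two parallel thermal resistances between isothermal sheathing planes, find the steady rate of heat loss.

Q ≈ 980 W

Sheathing layers in series; stud and cavity paths in parallel between them.
R_inner = 0.015/(0.859×4.19) = 0.004168 K/W
R_stud  = 0.15/(53.9×0.2×4.19) = 0.003321 K/W
R_cav   = 0.15/(0.0361×0.8×4.19) = 1.24 K/W
1/R_core = 1/R_stud + 1/R_cav → R_core = 0.003312 K/W
R_outer = 0.024/(0.183×4.19) = 0.0313 K/W
R_total = 0.03878 K/W
Q = ΔT/R_total = 38/0.03878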